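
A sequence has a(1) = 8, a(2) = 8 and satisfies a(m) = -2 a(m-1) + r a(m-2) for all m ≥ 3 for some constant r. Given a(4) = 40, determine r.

a(3) = -16 + 8r
a(4) = 32 - 8r
So 32 - 8r = 40, giving r = -1.

-1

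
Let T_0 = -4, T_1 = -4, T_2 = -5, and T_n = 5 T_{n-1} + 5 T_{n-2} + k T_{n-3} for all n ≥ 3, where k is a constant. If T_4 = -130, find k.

-5

T_3 = -45 - 4k
T_4 = -250 - 24k
So -250 - 24k = -130, giving k = -5.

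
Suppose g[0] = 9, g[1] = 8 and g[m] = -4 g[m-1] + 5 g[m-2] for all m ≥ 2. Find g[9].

-325512

g[2] = -4·8 + 5·9 = 13
g[3] = -4·13 + 5·8 = -12
g[4] = -4·(-12) + 5·13 = 113
g[5] = -4·113 + 5·(-12) = -512
g[6] = -4·(-512) + 5·113 = 2613
g[7] = -4·2613 + 5·(-512) = -13012
g[8] = -4·(-13012) + 5·2613 = 65113
g[9] = -4·65113 + 5·(-13012) = -325512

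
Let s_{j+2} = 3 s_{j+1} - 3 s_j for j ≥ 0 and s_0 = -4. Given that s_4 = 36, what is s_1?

Let s_1 = w.
s_2 = 12 + 3w
s_3 = 36 + 6w
s_4 = 72 + 9w
So 72 + 9w = 36, giving w = -4.

-4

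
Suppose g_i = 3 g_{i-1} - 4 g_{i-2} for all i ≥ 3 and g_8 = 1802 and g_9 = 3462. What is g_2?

Rearranging, g_{i-2} = (g_i - 3 g_{i-1}) / -4.
g_7 = (3462 - 3(1802)) / -4 = -1944/-4 = 486
g_6 = (1802 - 3(486)) / -4 = 344/-4 = -86
g_5 = (486 - 3(-86)) / -4 = 744/-4 = -186
g_4 = (-86 - 3(-186)) / -4 = 472/-4 = -118
g_3 = (-186 - 3(-118)) / -4 = 168/-4 = -42
g_2 = (-118 - 3(-42)) / -4 = 8/-4 = -2

-2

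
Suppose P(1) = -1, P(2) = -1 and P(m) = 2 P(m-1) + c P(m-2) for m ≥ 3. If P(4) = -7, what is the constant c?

P(3) = -2 - c
P(4) = -4 - 3c
So -4 - 3c = -7, giving c = 1.

1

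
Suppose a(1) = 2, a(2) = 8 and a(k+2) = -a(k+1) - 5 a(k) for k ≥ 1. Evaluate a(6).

a(3) = -8 - 5·2 = -18
a(4) = -(-18) - 5·8 = -22
a(5) = -(-22) - 5·(-18) = 112
a(6) = -112 - 5·(-22) = -2

-2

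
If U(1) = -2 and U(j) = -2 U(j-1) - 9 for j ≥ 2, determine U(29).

268435453

The fixed point is -9/(1 + 2) = -3, so U(j) + 3 = -2(U(j-1) + 3).
Hence U(j) = 1·(-2)^{j-1} - 3.
U(29) = 1·(-2)^{28} - 3 = 1·268435456 - 3 = 268435453.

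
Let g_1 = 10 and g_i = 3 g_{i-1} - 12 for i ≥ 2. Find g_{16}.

57395634

The fixed point is -12/(1 - 3) = 6, so g_i - 6 = 3(g_{i-1} - 6).
Hence g_i = 4·3^{i-1} + 6.
g_{16} = 4·3^{15} + 6 = 4·14348907 + 6 = 57395634.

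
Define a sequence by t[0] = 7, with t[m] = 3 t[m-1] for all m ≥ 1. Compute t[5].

1701

t[1] = 3*7 = 21
t[2] = 3*21 = 63
t[3] = 3*63 = 189
t[4] = 3*189 = 567
t[5] = 3*567 = 1701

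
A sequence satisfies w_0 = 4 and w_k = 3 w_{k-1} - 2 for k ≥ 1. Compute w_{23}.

The fixed point is -2/(1 - 3) = 1, so w_k - 1 = 3(w_{k-1} - 1).
Hence w_k = 3·3^k + 1.
w_{23} = 3·3^{23} + 1 = 3·94143178827 + 1 = 282429536482.

282429536482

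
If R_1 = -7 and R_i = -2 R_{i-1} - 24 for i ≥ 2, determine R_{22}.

The fixed point is -24/(1 + 2) = -8, so R_i + 8 = -2(R_{i-1} + 8).
Hence R_i = 1·(-2)^{i-1} - 8.
R_{22} = 1·(-2)^{21} - 8 = 1·-2097152 - 8 = -2097160.

-2097160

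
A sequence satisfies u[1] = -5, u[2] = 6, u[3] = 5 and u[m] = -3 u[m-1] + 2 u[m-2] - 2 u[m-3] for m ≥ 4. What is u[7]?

u[4] = -3·5 + 2·6 - 2·(-5) = 7
u[5] = -3·7 + 2·5 - 2·6 = -23
u[6] = -3·(-23) + 2·7 - 2·5 = 73
u[7] = -3·73 + 2·(-23) - 2·7 = -279

-279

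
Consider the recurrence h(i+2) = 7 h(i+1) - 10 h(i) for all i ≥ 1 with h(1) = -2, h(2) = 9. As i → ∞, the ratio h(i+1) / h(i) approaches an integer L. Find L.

5

The characteristic equation is r^2 - 7r + 10 = 0, which factors as (r - 5)(r - 2) = 0.
So the roots are 5 and 2. Since |5| > |2| and the coefficient of 5^i is non-zero, the ratio tends to 5.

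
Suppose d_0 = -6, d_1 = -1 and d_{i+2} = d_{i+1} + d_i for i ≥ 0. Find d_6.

d_2 = (-1) + (-6) = -7
d_3 = (-7) + (-1) = -8
d_4 = (-8) + (-7) = -15
d_5 = (-15) + (-8) = -23
d_6 = (-23) + (-15) = -38

-38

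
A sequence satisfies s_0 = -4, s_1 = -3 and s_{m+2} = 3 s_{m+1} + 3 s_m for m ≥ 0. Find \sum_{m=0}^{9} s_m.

s_2 = 3(-3) + 3(-4) = -21
s_3 = 3(-21) + 3(-3) = -72
s_4 = 3(-72) + 3(-21) = -279
s_5 = 3(-279) + 3(-72) = -1053
s_6 = 3(-1053) + 3(-279) = -3996
s_7 = 3(-3996) + 3(-1053) = -15147
s_8 = 3(-15147) + 3(-3996) = -57429
s_9 = 3(-57429) + 3(-15147) = -217728
Sum = (-4) + (-3) + (-21) + (-72) + (-279) + (-1053) + (-3996) + (-15147) + (-57429) + (-217728) = -295732

-295732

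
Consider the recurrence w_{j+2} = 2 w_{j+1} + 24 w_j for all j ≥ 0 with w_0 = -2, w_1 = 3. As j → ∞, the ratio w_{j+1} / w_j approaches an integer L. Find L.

The characteristic equation is r^2 - 2r - 24 = 0, which factors as (r - 6)(r + 4) = 0.
So the roots are 6 and -4. Since |6| > |-4| and the coefficient of 6^j is non-zero, the ratio tends to 6.

6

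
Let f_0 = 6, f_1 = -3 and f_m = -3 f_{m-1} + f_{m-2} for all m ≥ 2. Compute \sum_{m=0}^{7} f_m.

-4389

f_2 = -3·(-3) + 6 = 15
f_3 = -3·15 + (-3) = -48
f_4 = -3·(-48) + 15 = 159
f_5 = -3·159 + (-48) = -525
f_6 = -3·(-525) + 159 = 1734
f_7 = -3·1734 + (-525) = -5727
Sum = 6 + (-3) + 15 + (-48) + 159 + (-525) + 1734 + (-5727) = -4389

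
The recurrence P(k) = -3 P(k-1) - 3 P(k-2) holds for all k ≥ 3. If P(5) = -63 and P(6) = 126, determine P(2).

-7

Rearranging, P(k-2) = (P(k) + 3 P(k-1)) / -3.
P(4) = (126 + 3(-63)) / -3 = -63/-3 = 21
P(3) = (-63 + 3(21)) / -3 = 0/-3 = 0
P(2) = (21 + 3(0)) / -3 = 21/-3 = -7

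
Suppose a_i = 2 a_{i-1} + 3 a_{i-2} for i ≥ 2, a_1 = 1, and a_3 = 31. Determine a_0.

Let a_0 = v.
a_2 = 2 + 3v
a_3 = 7 + 6v
So 7 + 6v = 31, giving v = 4.

4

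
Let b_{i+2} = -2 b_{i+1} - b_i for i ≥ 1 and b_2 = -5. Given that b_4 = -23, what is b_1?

Let b_1 = w.
b_3 = 10 - w
b_4 = -15 + 2w
So -15 + 2w = -23, giving w = -4.

-4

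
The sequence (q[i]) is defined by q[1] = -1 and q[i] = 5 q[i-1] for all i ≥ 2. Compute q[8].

q[2] = 5·(-1) = -5
q[3] = 5·(-5) = -25
q[4] = 5·(-25) = -125
q[5] = 5·(-125) = -625
q[6] = 5·(-625) = -3125
q[7] = 5·(-3125) = -15625
q[8] = 5·(-15625) = -78125

-78125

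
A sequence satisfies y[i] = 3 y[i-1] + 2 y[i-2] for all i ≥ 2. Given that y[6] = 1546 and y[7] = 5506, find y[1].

2

Rearranging, y[i-2] = (y[i] - 3 y[i-1]) / 2.
y[5] = (5506 - 3*1546) / 2 = 868/2 = 434
y[4] = (1546 - 3*434) / 2 = 244/2 = 122
y[3] = (434 - 3*122) / 2 = 68/2 = 34
y[2] = (122 - 3*34) / 2 = 20/2 = 10
y[1] = (34 - 3*10) / 2 = 4/2 = 2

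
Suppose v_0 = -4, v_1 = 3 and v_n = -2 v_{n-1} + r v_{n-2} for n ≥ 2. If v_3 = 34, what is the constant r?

v_2 = -6 - 4r
v_3 = 12 + 11r
So 12 + 11r = 34, giving r = 2.

2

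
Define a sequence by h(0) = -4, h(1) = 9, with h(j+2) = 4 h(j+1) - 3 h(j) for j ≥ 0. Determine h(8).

h(2) = 4·9 - 3·(-4) = 48
h(3) = 4·48 - 3·9 = 165
h(4) = 4·165 - 3·48 = 516
h(5) = 4·516 - 3·165 = 1569
h(6) = 4·1569 - 3·516 = 4728
h(7) = 4·4728 - 3·1569 = 14205
h(8) = 4·14205 - 3·4728 = 42636

42636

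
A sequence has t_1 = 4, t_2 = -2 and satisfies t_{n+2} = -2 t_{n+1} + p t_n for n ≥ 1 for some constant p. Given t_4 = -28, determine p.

t_3 = 4 + 4p
t_4 = -8 - 10p
So -8 - 10p = -28, giving p = 2.

2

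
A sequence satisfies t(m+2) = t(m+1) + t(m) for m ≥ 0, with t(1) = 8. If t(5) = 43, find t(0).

1

Let t(0) = v.
t(2) = 8 + v
t(3) = 16 + v
t(4) = 24 + 2v
t(5) = 40 + 3v
So 40 + 3v = 43, giving v = 1.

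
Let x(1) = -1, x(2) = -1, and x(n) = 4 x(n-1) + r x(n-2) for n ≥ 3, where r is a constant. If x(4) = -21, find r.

1

x(3) = -4 - r
x(4) = -16 - 5r
So -16 - 5r = -21, giving r = 1.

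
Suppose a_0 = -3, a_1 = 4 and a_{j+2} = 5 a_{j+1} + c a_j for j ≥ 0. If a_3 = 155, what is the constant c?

a_2 = 20 - 3c
a_3 = 100 - 11c
So 100 - 11c = 155, giving c = -5.

-5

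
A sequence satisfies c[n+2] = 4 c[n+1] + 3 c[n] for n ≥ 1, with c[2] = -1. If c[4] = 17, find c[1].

3

Let c[1] = v.
c[3] = -4 + 3v
c[4] = -19 + 12v
So -19 + 12v = 17, giving v = 3.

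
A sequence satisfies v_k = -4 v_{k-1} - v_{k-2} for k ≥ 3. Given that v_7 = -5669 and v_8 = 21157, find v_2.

7

Rearranging, v_{k-2} = -(v_k + 4 v_{k-1}).
v_6 = -(21157 + 4(-5669)) = 1519
v_5 = -(-5669 + 4(1519)) = -407
v_4 = -(1519 + 4(-407)) = 109
v_3 = -(-407 + 4(109)) = -29
v_2 = -(109 + 4(-29)) = 7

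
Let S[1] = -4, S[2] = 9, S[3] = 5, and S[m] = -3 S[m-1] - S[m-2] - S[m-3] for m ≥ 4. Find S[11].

20213

S[4] = -3(5) - 9 - (-4) = -20
S[5] = -3(-20) - 5 - 9 = 46
S[6] = -3(46) - (-20) - 5 = -123
S[7] = -3(-123) - 46 - (-20) = 343
S[8] = -3(343) - (-123) - 46 = -952
S[9] = -3(-952) - 343 - (-123) = 2636
S[10] = -3(2636) - (-952) - 343 = -7299
S[11] = -3(-7299) - 2636 - (-952) = 20213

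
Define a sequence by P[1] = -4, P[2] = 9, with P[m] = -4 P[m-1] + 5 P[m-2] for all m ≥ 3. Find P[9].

P[3] = -4(9) + 5(-4) = -56
P[4] = -4(-56) + 5(9) = 269
P[5] = -4(269) + 5(-56) = -1356
P[6] = -4(-1356) + 5(269) = 6769
P[7] = -4(6769) + 5(-1356) = -33856
P[8] = -4(-33856) + 5(6769) = 169269
P[9] = -4(169269) + 5(-33856) = -846356

-846356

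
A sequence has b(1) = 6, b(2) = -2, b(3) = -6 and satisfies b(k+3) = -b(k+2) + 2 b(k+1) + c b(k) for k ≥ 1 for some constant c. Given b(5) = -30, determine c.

2

b(4) = 2 + 6c
b(5) = -14 - 8c
So -14 - 8c = -30, giving c = 2.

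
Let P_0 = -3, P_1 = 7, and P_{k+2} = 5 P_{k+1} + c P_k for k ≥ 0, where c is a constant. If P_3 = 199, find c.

-3

P_2 = 35 - 3c
P_3 = 175 - 8c
So 175 - 8c = 199, giving c = -3.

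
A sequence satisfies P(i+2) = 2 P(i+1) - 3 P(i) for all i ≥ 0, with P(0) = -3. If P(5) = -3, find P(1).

Let P(1) = x.
P(2) = 9 + 2x
P(3) = 18 + x
P(4) = 9 - 4x
P(5) = -36 - 11x
So -36 - 11x = -3, giving x = -3.

-3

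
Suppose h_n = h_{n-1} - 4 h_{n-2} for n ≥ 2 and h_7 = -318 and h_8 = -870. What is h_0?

Rearranging, h_{n-2} = (h_n - h_{n-1}) / -4.
h_6 = (-870 - (-318)) / -4 = -552/-4 = 138
h_5 = (-318 - 138) / -4 = -456/-4 = 114
h_4 = (138 - 114) / -4 = 24/-4 = -6
h_3 = (114 - (-6)) / -4 = 120/-4 = -30
h_2 = (-6 - (-30)) / -4 = 24/-4 = -6
h_1 = (-30 - (-6)) / -4 = -24/-4 = 6
h_0 = (-6 - 6) / -4 = -12/-4 = 3

3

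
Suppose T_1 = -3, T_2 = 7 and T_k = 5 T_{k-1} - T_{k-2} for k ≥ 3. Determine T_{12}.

T_3 = 5·7 - (-3) = 38
T_4 = 5·38 - 7 = 183
T_5 = 5·183 - 38 = 877
T_6 = 5·877 - 183 = 4202
T_7 = 5·4202 - 877 = 20133
T_8 = 5·20133 - 4202 = 96463
T_9 = 5·96463 - 20133 = 462182
T_{10} = 5·462182 - 96463 = 2214447
T_{11} = 5·2214447 - 462182 = 10610053
T_{12} = 5·10610053 - 2214447 = 50835818

50835818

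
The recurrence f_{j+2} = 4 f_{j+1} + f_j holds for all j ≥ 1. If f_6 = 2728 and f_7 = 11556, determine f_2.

8

Rearranging, f_{j-2} = f_j - 4 f_{j-1}.
f_5 = 11556 - 4·2728 = 644
f_4 = 2728 - 4·644 = 152
f_3 = 644 - 4·152 = 36
f_2 = 152 - 4·36 = 8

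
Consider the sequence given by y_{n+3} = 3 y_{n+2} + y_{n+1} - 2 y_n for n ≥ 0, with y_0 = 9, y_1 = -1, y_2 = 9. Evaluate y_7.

y_3 = 3·9 + (-1) - 2·9 = 8
y_4 = 3·8 + 9 - 2·(-1) = 35
y_5 = 3·35 + 8 - 2·9 = 95
y_6 = 3·95 + 35 - 2·8 = 304
y_7 = 3·304 + 95 - 2·35 = 937

937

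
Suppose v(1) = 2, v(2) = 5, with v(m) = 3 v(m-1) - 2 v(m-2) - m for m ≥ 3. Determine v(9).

v(3) = 3*5 - 2*2 - 3 = 8
v(4) = 3*8 - 2*5 - 4 = 10
v(5) = 3*10 - 2*8 - 5 = 9
v(6) = 3*9 - 2*10 - 6 = 1
v(7) = 3*1 - 2*9 - 7 = -22
v(8) = 3*(-22) - 2*1 - 8 = -76
v(9) = 3*(-76) - 2*(-22) - 9 = -193

-193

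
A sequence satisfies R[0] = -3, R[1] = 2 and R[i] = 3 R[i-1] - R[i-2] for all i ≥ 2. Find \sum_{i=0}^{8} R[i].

R[2] = 3·2 - (-3) = 9
R[3] = 3·9 - 2 = 25
R[4] = 3·25 - 9 = 66
R[5] = 3·66 - 25 = 173
R[6] = 3·173 - 66 = 453
R[7] = 3·453 - 173 = 1186
R[8] = 3·1186 - 453 = 3105
Sum = (-3) + 2 + 9 + 25 + 66 + 173 + 453 + 1186 + 3105 = 5016

5016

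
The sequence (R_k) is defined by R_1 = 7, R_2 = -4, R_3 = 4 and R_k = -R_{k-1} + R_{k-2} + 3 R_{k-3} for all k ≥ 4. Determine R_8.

11

R_4 = -4 + (-4) + 3*7 = 13
R_5 = -13 + 4 + 3*(-4) = -21
R_6 = -(-21) + 13 + 3*4 = 46
R_7 = -46 + (-21) + 3*13 = -28
R_8 = -(-28) + 46 + 3*(-21) = 11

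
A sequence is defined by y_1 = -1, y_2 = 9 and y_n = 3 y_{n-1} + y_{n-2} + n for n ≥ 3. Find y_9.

y_3 = 3·9 + (-1) + 3 = 29
y_4 = 3·29 + 9 + 4 = 100
y_5 = 3·100 + 29 + 5 = 334
y_6 = 3·334 + 100 + 6 = 1108
y_7 = 3·1108 + 334 + 7 = 3665
y_8 = 3·3665 + 1108 + 8 = 12111
y_9 = 3·12111 + 3665 + 9 = 40007

40007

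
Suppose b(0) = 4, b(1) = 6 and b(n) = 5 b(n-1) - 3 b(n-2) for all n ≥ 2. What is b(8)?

104634

b(2) = 5*6 - 3*4 = 18
b(3) = 5*18 - 3*6 = 72
b(4) = 5*72 - 3*18 = 306
b(5) = 5*306 - 3*72 = 1314
b(6) = 5*1314 - 3*306 = 5652
b(7) = 5*5652 - 3*1314 = 24318
b(8) = 5*24318 - 3*5652 = 104634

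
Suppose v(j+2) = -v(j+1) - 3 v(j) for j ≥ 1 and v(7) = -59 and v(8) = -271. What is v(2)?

5

Rearranging, v(j-2) = (v(j) + v(j-1)) / -3.
v(6) = (-271 + (-59)) / -3 = -330/-3 = 110
v(5) = (-59 + 110) / -3 = 51/-3 = -17
v(4) = (110 + (-17)) / -3 = 93/-3 = -31
v(3) = (-17 + (-31)) / -3 = -48/-3 = 16
v(2) = (-31 + 16) / -3 = -15/-3 = 5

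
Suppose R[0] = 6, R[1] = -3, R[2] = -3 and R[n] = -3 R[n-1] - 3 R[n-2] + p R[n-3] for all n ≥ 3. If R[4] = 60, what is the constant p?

-5

R[3] = 18 + 6p
R[4] = -45 - 21p
So -45 - 21p = 60, giving p = -5.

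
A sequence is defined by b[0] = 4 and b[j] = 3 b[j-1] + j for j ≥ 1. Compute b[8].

b[1] = 3*4 + 1 = 13
b[2] = 3*13 + 2 = 41
b[3] = 3*41 + 3 = 126
b[4] = 3*126 + 4 = 382
b[5] = 3*382 + 5 = 1151
b[6] = 3*1151 + 6 = 3459
b[7] = 3*3459 + 7 = 10384
b[8] = 3*10384 + 8 = 31160

31160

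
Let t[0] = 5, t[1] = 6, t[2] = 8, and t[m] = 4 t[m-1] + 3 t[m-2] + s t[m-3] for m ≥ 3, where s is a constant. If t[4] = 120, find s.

t[3] = 50 + 5s
t[4] = 224 + 26s
So 224 + 26s = 120, giving s = -4.

-4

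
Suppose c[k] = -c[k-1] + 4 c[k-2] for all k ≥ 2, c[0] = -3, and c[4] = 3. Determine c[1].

-7

Let c[1] = v.
c[2] = -12 - v
c[3] = 12 + 5v
c[4] = -60 - 9v
So -60 - 9v = 3, giving v = -7.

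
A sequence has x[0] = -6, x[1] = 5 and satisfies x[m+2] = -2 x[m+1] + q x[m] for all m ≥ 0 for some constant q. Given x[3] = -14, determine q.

x[2] = -10 - 6q
x[3] = 20 + 17q
So 20 + 17q = -14, giving q = -2.

-2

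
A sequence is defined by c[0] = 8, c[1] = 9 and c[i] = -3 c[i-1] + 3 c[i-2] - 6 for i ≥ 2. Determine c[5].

669

c[2] = -3(9) + 3(8) - 6 = -9
c[3] = -3(-9) + 3(9) - 6 = 48
c[4] = -3(48) + 3(-9) - 6 = -177
c[5] = -3(-177) + 3(48) - 6 = 669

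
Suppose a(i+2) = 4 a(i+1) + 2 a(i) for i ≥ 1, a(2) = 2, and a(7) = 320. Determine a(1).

Let a(1) = x.
a(3) = 8 + 2x
a(4) = 36 + 8x
a(5) = 160 + 36x
a(6) = 712 + 160x
a(7) = 3168 + 712x
So 3168 + 712x = 320, giving x = -4.

-4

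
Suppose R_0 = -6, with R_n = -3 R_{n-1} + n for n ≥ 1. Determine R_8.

R_1 = -3*(-6) + 1 = 19
R_2 = -3*19 + 2 = -55
R_3 = -3*(-55) + 3 = 168
R_4 = -3*168 + 4 = -500
R_5 = -3*(-500) + 5 = 1505
R_6 = -3*1505 + 6 = -4509
R_7 = -3*(-4509) + 7 = 13534
R_8 = -3*13534 + 8 = -40594

-40594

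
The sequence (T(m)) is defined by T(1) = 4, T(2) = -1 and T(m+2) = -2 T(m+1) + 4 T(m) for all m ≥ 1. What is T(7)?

T(3) = -2·(-1) + 4·4 = 18
T(4) = -2·18 + 4·(-1) = -40
T(5) = -2·(-40) + 4·18 = 152
T(6) = -2·152 + 4·(-40) = -464
T(7) = -2·(-464) + 4·152 = 1536

1536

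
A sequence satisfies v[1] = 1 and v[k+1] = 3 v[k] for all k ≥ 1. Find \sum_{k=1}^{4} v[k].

v[2] = 3*1 = 3
v[3] = 3*3 = 9
v[4] = 3*9 = 27
Sum = 1 + 3 + 9 + 27 = 40

40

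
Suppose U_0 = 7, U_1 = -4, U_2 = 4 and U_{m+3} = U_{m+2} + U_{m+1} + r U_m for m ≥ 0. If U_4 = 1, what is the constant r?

-1

U_3 = 7r
U_4 = 4 + 3r
So 4 + 3r = 1, giving r = -1.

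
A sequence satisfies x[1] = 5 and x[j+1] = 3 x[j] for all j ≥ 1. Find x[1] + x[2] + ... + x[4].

x[2] = 3·5 = 15
x[3] = 3·15 = 45
x[4] = 3·45 = 135
Sum = 5 + 15 + 45 + 135 = 200

200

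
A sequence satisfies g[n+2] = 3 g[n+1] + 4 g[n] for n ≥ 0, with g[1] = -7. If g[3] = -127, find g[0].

-3

Let g[0] = y.
g[2] = -21 + 4y
g[3] = -91 + 12y
So -91 + 12y = -127, giving y = -3.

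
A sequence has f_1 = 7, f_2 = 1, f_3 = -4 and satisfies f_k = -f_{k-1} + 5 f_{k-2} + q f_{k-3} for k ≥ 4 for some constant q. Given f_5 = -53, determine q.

4

f_4 = 9 + 7q
f_5 = -29 - 6q
So -29 - 6q = -53, giving q = 4.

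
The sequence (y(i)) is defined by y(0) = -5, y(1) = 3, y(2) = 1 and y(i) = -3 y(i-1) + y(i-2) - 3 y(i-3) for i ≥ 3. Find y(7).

2163

y(3) = -3·1 + 3 - 3·(-5) = 15
y(4) = -3·15 + 1 - 3·3 = -53
y(5) = -3·(-53) + 15 - 3·1 = 171
y(6) = -3·171 + (-53) - 3·15 = -611
y(7) = -3·(-611) + 171 - 3·(-53) = 2163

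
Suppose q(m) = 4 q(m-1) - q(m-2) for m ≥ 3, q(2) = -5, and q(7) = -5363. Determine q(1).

7

Let q(1) = y.
q(3) = -20 - y
q(4) = -75 - 4y
q(5) = -280 - 15y
q(6) = -1045 - 56y
q(7) = -3900 - 209y
So -3900 - 209y = -5363, giving y = 7.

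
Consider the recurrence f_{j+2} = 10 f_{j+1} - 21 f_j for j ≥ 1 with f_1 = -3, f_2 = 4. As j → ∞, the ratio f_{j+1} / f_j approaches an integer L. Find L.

The characteristic equation is r^2 - 10r + 21 = 0, which factors as (r - 7)(r - 3) = 0.
So the roots are 7 and 3. Since |7| > |3| and the coefficient of 7^j is non-zero, the ratio tends to 7.

7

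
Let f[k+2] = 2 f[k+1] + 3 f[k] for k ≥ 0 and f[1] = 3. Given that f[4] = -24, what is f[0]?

-4

Let f[0] = v.
f[2] = 6 + 3v
f[3] = 21 + 6v
f[4] = 60 + 21v
So 60 + 21v = -24, giving v = -4.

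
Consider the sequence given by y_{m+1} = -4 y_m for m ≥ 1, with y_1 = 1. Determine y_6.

y_2 = -4*1 = -4
y_3 = -4*(-4) = 16
y_4 = -4*16 = -64
y_5 = -4*(-64) = 256
y_6 = -4*256 = -1024

-1024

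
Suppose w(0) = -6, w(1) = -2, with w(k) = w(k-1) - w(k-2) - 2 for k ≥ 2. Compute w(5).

w(2) = (-2) - (-6) - 2 = 2
w(3) = 2 - (-2) - 2 = 2
w(4) = 2 - 2 - 2 = -2
w(5) = (-2) - 2 - 2 = -6

-6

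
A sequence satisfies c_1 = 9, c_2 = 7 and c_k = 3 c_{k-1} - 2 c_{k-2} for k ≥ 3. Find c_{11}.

c_3 = 3(7) - 2(9) = 3
c_4 = 3(3) - 2(7) = -5
c_5 = 3(-5) - 2(3) = -21
c_6 = 3(-21) - 2(-5) = -53
c_7 = 3(-53) - 2(-21) = -117
c_8 = 3(-117) - 2(-53) = -245
c_9 = 3(-245) - 2(-117) = -501
c_{10} = 3(-501) - 2(-245) = -1013
c_{11} = 3(-1013) - 2(-501) = -2037

-2037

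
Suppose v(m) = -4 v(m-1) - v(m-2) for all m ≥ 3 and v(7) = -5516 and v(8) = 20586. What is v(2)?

Rearranging, v(m-2) = -(v(m) + 4 v(m-1)).
v(6) = -(20586 + 4*(-5516)) = 1478
v(5) = -(-5516 + 4*1478) = -396
v(4) = -(1478 + 4*(-396)) = 106
v(3) = -(-396 + 4*106) = -28
v(2) = -(106 + 4*(-28)) = 6

6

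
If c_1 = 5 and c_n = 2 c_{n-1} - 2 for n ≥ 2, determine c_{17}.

The fixed point is -2/(1 - 2) = 2, so c_n - 2 = 2(c_{n-1} - 2).
Hence c_n = 3·2^{n-1} + 2.
c_{17} = 3·2^{16} + 2 = 3·65536 + 2 = 196610.

196610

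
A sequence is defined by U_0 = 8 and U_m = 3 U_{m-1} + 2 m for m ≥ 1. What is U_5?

2302

U_1 = 3·8 + 2 = 26
U_2 = 3·26 + 4 = 82
U_3 = 3·82 + 6 = 252
U_4 = 3·252 + 8 = 764
U_5 = 3·764 + 10 = 2302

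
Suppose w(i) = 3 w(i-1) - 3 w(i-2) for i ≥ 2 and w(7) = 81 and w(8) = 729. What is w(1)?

Rearranging, w(i-2) = (w(i) - 3 w(i-1)) / -3.
w(6) = (729 - 3·81) / -3 = 486/-3 = -162
w(5) = (81 - 3·(-162)) / -3 = 567/-3 = -189
w(4) = (-162 - 3·(-189)) / -3 = 405/-3 = -135
w(3) = (-189 - 3·(-135)) / -3 = 216/-3 = -72
w(2) = (-135 - 3·(-72)) / -3 = 81/-3 = -27
w(1) = (-72 - 3·(-27)) / -3 = 9/-3 = -3

-3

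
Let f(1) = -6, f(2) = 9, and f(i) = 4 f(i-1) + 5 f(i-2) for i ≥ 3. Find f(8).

39069

f(3) = 4·9 + 5·(-6) = 6
f(4) = 4·6 + 5·9 = 69
f(5) = 4·69 + 5·6 = 306
f(6) = 4·306 + 5·69 = 1569
f(7) = 4·1569 + 5·306 = 7806
f(8) = 4·7806 + 5·1569 = 39069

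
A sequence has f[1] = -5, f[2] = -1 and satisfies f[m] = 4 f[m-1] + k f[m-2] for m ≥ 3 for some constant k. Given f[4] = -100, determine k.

4

f[3] = -4 - 5k
f[4] = -16 - 21k
So -16 - 21k = -100, giving k = 4.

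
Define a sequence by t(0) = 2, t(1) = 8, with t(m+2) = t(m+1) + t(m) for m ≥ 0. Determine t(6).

74

t(2) = 8 + 2 = 10
t(3) = 10 + 8 = 18
t(4) = 18 + 10 = 28
t(5) = 28 + 18 = 46
t(6) = 46 + 28 = 74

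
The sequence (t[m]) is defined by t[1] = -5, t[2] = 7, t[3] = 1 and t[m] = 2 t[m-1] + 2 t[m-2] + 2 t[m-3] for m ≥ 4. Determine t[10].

5200

t[4] = 2(1) + 2(7) + 2(-5) = 6
t[5] = 2(6) + 2(1) + 2(7) = 28
t[6] = 2(28) + 2(6) + 2(1) = 70
t[7] = 2(70) + 2(28) + 2(6) = 208
t[8] = 2(208) + 2(70) + 2(28) = 612
t[9] = 2(612) + 2(208) + 2(70) = 1780
t[10] = 2(1780) + 2(612) + 2(208) = 5200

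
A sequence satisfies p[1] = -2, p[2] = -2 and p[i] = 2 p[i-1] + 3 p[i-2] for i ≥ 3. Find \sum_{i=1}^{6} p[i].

-364

p[3] = 2*(-2) + 3*(-2) = -10
p[4] = 2*(-10) + 3*(-2) = -26
p[5] = 2*(-26) + 3*(-10) = -82
p[6] = 2*(-82) + 3*(-26) = -242
Sum = (-2) + (-2) + (-10) + (-26) + (-82) + (-242) = -364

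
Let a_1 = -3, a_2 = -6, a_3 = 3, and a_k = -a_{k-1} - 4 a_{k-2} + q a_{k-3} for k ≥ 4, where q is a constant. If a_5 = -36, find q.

1

a_4 = 21 - 3q
a_5 = -33 - 3q
So -33 - 3q = -36, giving q = 1.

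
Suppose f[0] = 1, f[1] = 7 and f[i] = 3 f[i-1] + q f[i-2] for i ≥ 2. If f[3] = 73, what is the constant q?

f[2] = 21 + q
f[3] = 63 + 10q
So 63 + 10q = 73, giving q = 1.

1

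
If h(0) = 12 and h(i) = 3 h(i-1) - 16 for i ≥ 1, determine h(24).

1129718145932

The fixed point is -16/(1 - 3) = 8, so h(i) - 8 = 3(h(i-1) - 8).
Hence h(i) = 4·3^i + 8.
h(24) = 4·3^{24} + 8 = 4·282429536481 + 8 = 1129718145932.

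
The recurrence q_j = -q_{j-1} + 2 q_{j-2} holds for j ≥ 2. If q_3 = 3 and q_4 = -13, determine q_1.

Rearranging, q_{j-2} = (q_j + q_{j-1}) / 2.
q_2 = (-13 + 3) / 2 = -10/2 = -5
q_1 = (3 + (-5)) / 2 = -2/2 = -1

-1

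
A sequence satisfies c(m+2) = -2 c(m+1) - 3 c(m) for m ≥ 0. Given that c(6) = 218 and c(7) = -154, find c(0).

6

Rearranging, c(m-2) = (c(m) + 2 c(m-1)) / -3.
c(5) = (-154 + 2·218) / -3 = 282/-3 = -94
c(4) = (218 + 2·(-94)) / -3 = 30/-3 = -10
c(3) = (-94 + 2·(-10)) / -3 = -114/-3 = 38
c(2) = (-10 + 2·38) / -3 = 66/-3 = -22
c(1) = (38 + 2·(-22)) / -3 = -6/-3 = 2
c(0) = (-22 + 2·2) / -3 = -18/-3 = 6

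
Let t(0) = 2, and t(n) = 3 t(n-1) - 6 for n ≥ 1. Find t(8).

-6558

t(1) = 3·2 - 6 = 0
t(2) = 3·0 - 6 = -6
t(3) = 3·(-6) - 6 = -24
t(4) = 3·(-24) - 6 = -78
t(5) = 3·(-78) - 6 = -240
t(6) = 3·(-240) - 6 = -726
t(7) = 3·(-726) - 6 = -2184
t(8) = 3·(-2184) - 6 = -6558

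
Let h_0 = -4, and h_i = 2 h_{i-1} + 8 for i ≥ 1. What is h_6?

248

h_1 = 2·(-4) + 8 = 0
h_2 = 2·0 + 8 = 8
h_3 = 2·8 + 8 = 24
h_4 = 2·24 + 8 = 56
h_5 = 2·56 + 8 = 120
h_6 = 2·120 + 8 = 248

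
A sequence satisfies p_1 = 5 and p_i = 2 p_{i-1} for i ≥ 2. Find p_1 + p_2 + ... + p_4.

p_2 = 2(5) = 10
p_3 = 2(10) = 20
p_4 = 2(20) = 40
Sum = 5 + 10 + 20 + 40 = 75

75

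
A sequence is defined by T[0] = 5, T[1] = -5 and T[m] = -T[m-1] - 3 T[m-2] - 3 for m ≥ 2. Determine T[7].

211

T[2] = -(-5) - 3(5) - 3 = -13
T[3] = -(-13) - 3(-5) - 3 = 25
T[4] = -25 - 3(-13) - 3 = 11
T[5] = -11 - 3(25) - 3 = -89
T[6] = -(-89) - 3(11) - 3 = 53
T[7] = -53 - 3(-89) - 3 = 211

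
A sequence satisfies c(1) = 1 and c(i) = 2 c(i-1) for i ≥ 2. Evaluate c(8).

128

c(2) = 2*1 = 2
c(3) = 2*2 = 4
c(4) = 2*4 = 8
c(5) = 2*8 = 16
c(6) = 2*16 = 32
c(7) = 2*32 = 64
c(8) = 2*64 = 128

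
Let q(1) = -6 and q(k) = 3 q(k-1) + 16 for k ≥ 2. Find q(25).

The fixed point is 16/(1 - 3) = -8, so q(k) + 8 = 3(q(k-1) + 8).
Hence q(k) = 2·3^{k-1} - 8.
q(25) = 2·3^{24} - 8 = 2·282429536481 - 8 = 564859072954.

564859072954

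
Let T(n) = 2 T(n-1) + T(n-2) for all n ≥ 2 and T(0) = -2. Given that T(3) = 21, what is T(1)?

5

Let T(1) = y.
T(2) = -2 + 2y
T(3) = -4 + 5y
So -4 + 5y = 21, giving y = 5.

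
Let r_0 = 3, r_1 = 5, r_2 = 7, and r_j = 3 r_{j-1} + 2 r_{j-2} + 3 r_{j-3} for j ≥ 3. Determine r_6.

r_3 = 3*7 + 2*5 + 3*3 = 40
r_4 = 3*40 + 2*7 + 3*5 = 149
r_5 = 3*149 + 2*40 + 3*7 = 548
r_6 = 3*548 + 2*149 + 3*40 = 2062

2062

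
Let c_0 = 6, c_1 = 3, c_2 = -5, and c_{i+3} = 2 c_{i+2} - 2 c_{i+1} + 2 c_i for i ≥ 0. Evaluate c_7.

-4

c_3 = 2·(-5) - 2·3 + 2·6 = -4
c_4 = 2·(-4) - 2·(-5) + 2·3 = 8
c_5 = 2·8 - 2·(-4) + 2·(-5) = 14
c_6 = 2·14 - 2·8 + 2·(-4) = 4
c_7 = 2·4 - 2·14 + 2·8 = -4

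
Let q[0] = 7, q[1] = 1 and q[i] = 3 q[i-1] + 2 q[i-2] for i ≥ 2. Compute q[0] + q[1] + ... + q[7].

12090

q[2] = 3(1) + 2(7) = 17
q[3] = 3(17) + 2(1) = 53
q[4] = 3(53) + 2(17) = 193
q[5] = 3(193) + 2(53) = 685
q[6] = 3(685) + 2(193) = 2441
q[7] = 3(2441) + 2(685) = 8693
Sum = 7 + 1 + 17 + 53 + 193 + 685 + 2441 + 8693 = 12090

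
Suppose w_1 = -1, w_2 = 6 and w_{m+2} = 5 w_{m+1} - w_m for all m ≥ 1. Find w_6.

w_3 = 5·6 - (-1) = 31
w_4 = 5·31 - 6 = 149
w_5 = 5·149 - 31 = 714
w_6 = 5·714 - 149 = 3421

3421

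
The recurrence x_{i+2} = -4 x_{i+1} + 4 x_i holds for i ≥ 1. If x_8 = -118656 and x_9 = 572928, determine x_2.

-6

Rearranging, x_{i-2} = (x_i + 4 x_{i-1}) / 4.
x_7 = (572928 + 4·(-118656)) / 4 = 98304/4 = 24576
x_6 = (-118656 + 4·24576) / 4 = -20352/4 = -5088
x_5 = (24576 + 4·(-5088)) / 4 = 4224/4 = 1056
x_4 = (-5088 + 4·1056) / 4 = -864/4 = -216
x_3 = (1056 + 4·(-216)) / 4 = 192/4 = 48
x_2 = (-216 + 4·48) / 4 = -24/4 = -6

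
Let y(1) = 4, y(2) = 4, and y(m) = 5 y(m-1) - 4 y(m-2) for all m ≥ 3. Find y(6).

4

y(3) = 5*4 - 4*4 = 4
y(4) = 5*4 - 4*4 = 4
y(5) = 5*4 - 4*4 = 4
y(6) = 5*4 - 4*4 = 4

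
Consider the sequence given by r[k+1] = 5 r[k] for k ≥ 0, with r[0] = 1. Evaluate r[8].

390625

r[1] = 5*1 = 5
r[2] = 5*5 = 25
r[3] = 5*25 = 125
r[4] = 5*125 = 625
r[5] = 5*625 = 3125
r[6] = 5*3125 = 15625
r[7] = 5*15625 = 78125
r[8] = 5*78125 = 390625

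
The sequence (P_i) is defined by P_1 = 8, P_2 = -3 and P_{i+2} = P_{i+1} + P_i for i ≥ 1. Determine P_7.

P_3 = (-3) + 8 = 5
P_4 = 5 + (-3) = 2
P_5 = 2 + 5 = 7
P_6 = 7 + 2 = 9
P_7 = 9 + 7 = 16

16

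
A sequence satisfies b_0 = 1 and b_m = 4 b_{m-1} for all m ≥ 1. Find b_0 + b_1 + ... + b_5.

b_1 = 4*1 = 4
b_2 = 4*4 = 16
b_3 = 4*16 = 64
b_4 = 4*64 = 256
b_5 = 4*256 = 1024
Sum = 1 + 4 + 16 + 64 + 256 + 1024 = 1365

1365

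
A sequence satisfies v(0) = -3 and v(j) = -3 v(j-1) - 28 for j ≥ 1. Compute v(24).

1129718145917

The fixed point is -28/(1 + 3) = -7, so v(j) + 7 = -3(v(j-1) + 7).
Hence v(j) = 4·(-3)^j - 7.
v(24) = 4·(-3)^{24} - 7 = 4·282429536481 - 7 = 1129718145917.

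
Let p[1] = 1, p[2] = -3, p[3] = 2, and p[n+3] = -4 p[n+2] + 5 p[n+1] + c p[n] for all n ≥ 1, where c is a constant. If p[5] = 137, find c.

p[4] = -23 + c
p[5] = 102 - 7c
So 102 - 7c = 137, giving c = -5.

-5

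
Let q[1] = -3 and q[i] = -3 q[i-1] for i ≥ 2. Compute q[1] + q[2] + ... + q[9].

-14763

q[2] = -3*(-3) = 9
q[3] = -3*9 = -27
q[4] = -3*(-27) = 81
q[5] = -3*81 = -243
q[6] = -3*(-243) = 729
q[7] = -3*729 = -2187
q[8] = -3*(-2187) = 6561
q[9] = -3*6561 = -19683
Sum = (-3) + 9 + (-27) + 81 + (-243) + 729 + (-2187) + 6561 + (-19683) = -14763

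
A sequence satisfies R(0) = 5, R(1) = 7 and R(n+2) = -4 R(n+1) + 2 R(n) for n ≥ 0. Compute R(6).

R(2) = -4·7 + 2·5 = -18
R(3) = -4·(-18) + 2·7 = 86
R(4) = -4·86 + 2·(-18) = -380
R(5) = -4·(-380) + 2·86 = 1692
R(6) = -4·1692 + 2·(-380) = -7528

-7528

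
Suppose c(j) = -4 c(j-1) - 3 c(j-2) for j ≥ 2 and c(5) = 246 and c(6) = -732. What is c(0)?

Rearranging, c(j-2) = (c(j) + 4 c(j-1)) / -3.
c(4) = (-732 + 4(246)) / -3 = 252/-3 = -84
c(3) = (246 + 4(-84)) / -3 = -90/-3 = 30
c(2) = (-84 + 4(30)) / -3 = 36/-3 = -12
c(1) = (30 + 4(-12)) / -3 = -18/-3 = 6
c(0) = (-12 + 4(6)) / -3 = 12/-3 = -4

-4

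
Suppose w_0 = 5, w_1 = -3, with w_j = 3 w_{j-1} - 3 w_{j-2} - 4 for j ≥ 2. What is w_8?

w_2 = 3*(-3) - 3*5 - 4 = -28
w_3 = 3*(-28) - 3*(-3) - 4 = -79
w_4 = 3*(-79) - 3*(-28) - 4 = -157
w_5 = 3*(-157) - 3*(-79) - 4 = -238
w_6 = 3*(-238) - 3*(-157) - 4 = -247
w_7 = 3*(-247) - 3*(-238) - 4 = -31
w_8 = 3*(-31) - 3*(-247) - 4 = 644

644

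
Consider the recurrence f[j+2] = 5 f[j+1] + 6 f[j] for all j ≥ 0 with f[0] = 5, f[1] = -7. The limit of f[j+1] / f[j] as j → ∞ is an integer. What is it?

6

The characteristic equation is r^2 - 5r - 6 = 0, which factors as (r - 6)(r + 1) = 0.
So the roots are 6 and -1. Since |6| > |-1| and the coefficient of 6^j is non-zero, the ratio tends to 6.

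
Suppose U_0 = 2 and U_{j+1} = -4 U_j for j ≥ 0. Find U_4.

U_1 = -4(2) = -8
U_2 = -4(-8) = 32
U_3 = -4(32) = -128
U_4 = -4(-128) = 512

512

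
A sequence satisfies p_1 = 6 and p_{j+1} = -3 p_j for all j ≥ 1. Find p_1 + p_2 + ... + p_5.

p_2 = -3*6 = -18
p_3 = -3*(-18) = 54
p_4 = -3*54 = -162
p_5 = -3*(-162) = 486
Sum = 6 + (-18) + 54 + (-162) + 486 = 366

366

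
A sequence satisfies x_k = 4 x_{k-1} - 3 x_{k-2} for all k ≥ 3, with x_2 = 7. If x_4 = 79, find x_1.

Let x_1 = y.
x_3 = 28 - 3y
x_4 = 91 - 12y
So 91 - 12y = 79, giving y = 1.

1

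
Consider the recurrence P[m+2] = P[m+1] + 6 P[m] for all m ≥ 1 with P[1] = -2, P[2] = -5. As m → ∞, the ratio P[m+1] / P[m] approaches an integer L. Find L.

3

The characteristic equation is r^2 - r - 6 = 0, which factors as (r - 3)(r + 2) = 0.
So the roots are 3 and -2. Since |3| > |-2| and the coefficient of 3^m is non-zero, the ratio tends to 3.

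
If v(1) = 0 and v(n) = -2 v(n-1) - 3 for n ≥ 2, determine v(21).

1048575

The fixed point is -3/(1 + 2) = -1, so v(n) + 1 = -2(v(n-1) + 1).
Hence v(n) = 1·(-2)^{n-1} - 1.
v(21) = 1·(-2)^{20} - 1 = 1·1048576 - 1 = 1048575.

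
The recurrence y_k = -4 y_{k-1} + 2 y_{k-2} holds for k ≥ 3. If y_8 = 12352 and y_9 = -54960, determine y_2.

4

Rearranging, y_{k-2} = (y_k + 4 y_{k-1}) / 2.
y_7 = (-54960 + 4(12352)) / 2 = -5552/2 = -2776
y_6 = (12352 + 4(-2776)) / 2 = 1248/2 = 624
y_5 = (-2776 + 4(624)) / 2 = -280/2 = -140
y_4 = (624 + 4(-140)) / 2 = 64/2 = 32
y_3 = (-140 + 4(32)) / 2 = -12/2 = -6
y_2 = (32 + 4(-6)) / 2 = 8/2 = 4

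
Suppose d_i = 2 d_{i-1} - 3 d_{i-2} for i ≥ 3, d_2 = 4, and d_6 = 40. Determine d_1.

7

Let d_1 = y.
d_3 = 8 - 3y
d_4 = 4 - 6y
d_5 = -16 - 3y
d_6 = -44 + 12y
So -44 + 12y = 40, giving y = 7.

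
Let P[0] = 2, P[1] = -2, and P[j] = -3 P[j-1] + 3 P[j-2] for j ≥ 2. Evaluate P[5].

P[2] = -3*(-2) + 3*2 = 12
P[3] = -3*12 + 3*(-2) = -42
P[4] = -3*(-42) + 3*12 = 162
P[5] = -3*162 + 3*(-42) = -612

-612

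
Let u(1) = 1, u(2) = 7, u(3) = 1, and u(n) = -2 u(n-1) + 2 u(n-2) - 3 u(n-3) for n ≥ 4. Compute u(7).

-279

u(4) = -2·1 + 2·7 - 3·1 = 9
u(5) = -2·9 + 2·1 - 3·7 = -37
u(6) = -2·(-37) + 2·9 - 3·1 = 89
u(7) = -2·89 + 2·(-37) - 3·9 = -279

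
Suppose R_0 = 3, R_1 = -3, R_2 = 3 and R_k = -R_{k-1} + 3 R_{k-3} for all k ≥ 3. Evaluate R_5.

24

R_3 = -3 + 3(3) = 6
R_4 = -6 + 3(-3) = -15
R_5 = -(-15) + 3(3) = 24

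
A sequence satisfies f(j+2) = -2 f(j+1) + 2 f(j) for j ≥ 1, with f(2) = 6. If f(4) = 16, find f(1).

5

Let f(1) = w.
f(3) = -12 + 2w
f(4) = 36 - 4w
So 36 - 4w = 16, giving w = 5.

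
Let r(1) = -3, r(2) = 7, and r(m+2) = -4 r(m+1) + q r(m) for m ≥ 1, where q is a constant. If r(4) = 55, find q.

r(3) = -28 - 3q
r(4) = 112 + 19q
So 112 + 19q = 55, giving q = -3.

-3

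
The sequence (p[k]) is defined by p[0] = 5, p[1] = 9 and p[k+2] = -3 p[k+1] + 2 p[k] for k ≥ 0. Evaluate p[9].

138477

p[2] = -3(9) + 2(5) = -17
p[3] = -3(-17) + 2(9) = 69
p[4] = -3(69) + 2(-17) = -241
p[5] = -3(-241) + 2(69) = 861
p[6] = -3(861) + 2(-241) = -3065
p[7] = -3(-3065) + 2(861) = 10917
p[8] = -3(10917) + 2(-3065) = -38881
p[9] = -3(-38881) + 2(10917) = 138477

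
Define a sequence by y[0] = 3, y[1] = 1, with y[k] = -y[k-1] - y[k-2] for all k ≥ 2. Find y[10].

1

y[2] = -1 - 3 = -4
y[3] = -(-4) - 1 = 3
y[4] = -3 - (-4) = 1
y[5] = -1 - 3 = -4
y[6] = -(-4) - 1 = 3
y[7] = -3 - (-4) = 1
y[8] = -1 - 3 = -4
y[9] = -(-4) - 1 = 3
y[10] = -3 - (-4) = 1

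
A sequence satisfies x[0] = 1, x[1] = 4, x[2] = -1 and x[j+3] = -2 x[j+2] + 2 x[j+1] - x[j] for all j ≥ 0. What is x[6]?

x[3] = -2·(-1) + 2·4 - 1 = 9
x[4] = -2·9 + 2·(-1) - 4 = -24
x[5] = -2·(-24) + 2·9 - (-1) = 67
x[6] = -2·67 + 2·(-24) - 9 = -191

-191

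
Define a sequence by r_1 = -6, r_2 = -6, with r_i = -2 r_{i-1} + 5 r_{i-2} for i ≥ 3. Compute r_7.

r_3 = -2(-6) + 5(-6) = -18
r_4 = -2(-18) + 5(-6) = 6
r_5 = -2(6) + 5(-18) = -102
r_6 = -2(-102) + 5(6) = 234
r_7 = -2(234) + 5(-102) = -978

-978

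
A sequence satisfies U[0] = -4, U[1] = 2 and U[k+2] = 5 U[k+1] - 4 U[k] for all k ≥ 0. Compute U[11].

8388602

U[2] = 5·2 - 4·(-4) = 26
U[3] = 5·26 - 4·2 = 122
U[4] = 5·122 - 4·26 = 506
U[5] = 5·506 - 4·122 = 2042
U[6] = 5·2042 - 4·506 = 8186
U[7] = 5·8186 - 4·2042 = 32762
U[8] = 5·32762 - 4·8186 = 131066
U[9] = 5·131066 - 4·32762 = 524282
U[10] = 5·524282 - 4·131066 = 2097146
U[11] = 5·2097146 - 4·524282 = 8388602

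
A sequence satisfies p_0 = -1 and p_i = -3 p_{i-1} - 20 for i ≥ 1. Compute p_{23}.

The fixed point is -20/(1 + 3) = -5, so p_i + 5 = -3(p_{i-1} + 5).
Hence p_i = 4·(-3)^i - 5.
p_{23} = 4·(-3)^{23} - 5 = 4·-94143178827 - 5 = -376572715313.

-376572715313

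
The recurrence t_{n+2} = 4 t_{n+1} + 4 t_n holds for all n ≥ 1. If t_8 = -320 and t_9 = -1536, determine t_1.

Rearranging, t_{n-2} = (t_n - 4 t_{n-1}) / 4.
t_7 = (-1536 - 4(-320)) / 4 = -256/4 = -64
t_6 = (-320 - 4(-64)) / 4 = -64/4 = -16
t_5 = (-64 - 4(-16)) / 4 = 0/4 = 0
t_4 = (-16 - 4(0)) / 4 = -16/4 = -4
t_3 = (0 - 4(-4)) / 4 = 16/4 = 4
t_2 = (-4 - 4(4)) / 4 = -20/4 = -5
t_1 = (4 - 4(-5)) / 4 = 24/4 = 6

6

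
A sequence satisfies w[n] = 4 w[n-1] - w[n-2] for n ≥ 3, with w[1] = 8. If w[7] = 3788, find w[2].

7

Let w[2] = y.
w[3] = -8 + 4y
w[4] = -32 + 15y
w[5] = -120 + 56y
w[6] = -448 + 209y
w[7] = -1672 + 780y
So -1672 + 780y = 3788, giving y = 7.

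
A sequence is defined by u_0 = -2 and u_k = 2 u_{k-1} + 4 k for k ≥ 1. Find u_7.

732

u_1 = 2*(-2) + 4 = 0
u_2 = 2*0 + 8 = 8
u_3 = 2*8 + 12 = 28
u_4 = 2*28 + 16 = 72
u_5 = 2*72 + 20 = 164
u_6 = 2*164 + 24 = 352
u_7 = 2*352 + 28 = 732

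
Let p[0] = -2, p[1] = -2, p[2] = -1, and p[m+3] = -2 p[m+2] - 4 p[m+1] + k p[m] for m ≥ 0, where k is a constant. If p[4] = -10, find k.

p[3] = 10 - 2k
p[4] = -16 + 2k
So -16 + 2k = -10, giving k = 3.

3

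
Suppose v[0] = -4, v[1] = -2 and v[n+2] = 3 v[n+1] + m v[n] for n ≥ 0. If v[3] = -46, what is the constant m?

2

v[2] = -6 - 4m
v[3] = -18 - 14m
So -18 - 14m = -46, giving m = 2.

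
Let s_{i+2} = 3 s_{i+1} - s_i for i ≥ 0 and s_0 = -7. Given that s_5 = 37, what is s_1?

-2

Let s_1 = v.
s_2 = 7 + 3v
s_3 = 21 + 8v
s_4 = 56 + 21v
s_5 = 147 + 55v
So 147 + 55v = 37, giving v = -2.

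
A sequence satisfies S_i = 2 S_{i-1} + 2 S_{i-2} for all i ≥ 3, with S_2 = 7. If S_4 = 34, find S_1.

-2

Let S_1 = v.
S_3 = 14 + 2v
S_4 = 42 + 4v
So 42 + 4v = 34, giving v = -2.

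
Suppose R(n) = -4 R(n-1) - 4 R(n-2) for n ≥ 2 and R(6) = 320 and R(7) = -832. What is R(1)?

5

Rearranging, R(n-2) = (R(n) + 4 R(n-1)) / -4.
R(5) = (-832 + 4*320) / -4 = 448/-4 = -112
R(4) = (320 + 4*(-112)) / -4 = -128/-4 = 32
R(3) = (-112 + 4*32) / -4 = 16/-4 = -4
R(2) = (32 + 4*(-4)) / -4 = 16/-4 = -4
R(1) = (-4 + 4*(-4)) / -4 = -20/-4 = 5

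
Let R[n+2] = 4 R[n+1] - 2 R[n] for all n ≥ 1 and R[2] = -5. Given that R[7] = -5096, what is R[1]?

7

Let R[1] = v.
R[3] = -20 - 2v
R[4] = -70 - 8v
R[5] = -240 - 28v
R[6] = -820 - 96v
R[7] = -2800 - 328v
So -2800 - 328v = -5096, giving v = 7.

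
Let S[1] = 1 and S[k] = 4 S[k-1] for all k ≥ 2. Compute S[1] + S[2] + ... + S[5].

341

S[2] = 4·1 = 4
S[3] = 4·4 = 16
S[4] = 4·16 = 64
S[5] = 4·64 = 256
Sum = 1 + 4 + 16 + 64 + 256 = 341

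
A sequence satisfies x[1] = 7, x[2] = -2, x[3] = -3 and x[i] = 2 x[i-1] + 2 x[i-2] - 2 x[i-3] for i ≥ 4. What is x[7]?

x[4] = 2·(-3) + 2·(-2) - 2·7 = -24
x[5] = 2·(-24) + 2·(-3) - 2·(-2) = -50
x[6] = 2·(-50) + 2·(-24) - 2·(-3) = -142
x[7] = 2·(-142) + 2·(-50) - 2·(-24) = -336

-336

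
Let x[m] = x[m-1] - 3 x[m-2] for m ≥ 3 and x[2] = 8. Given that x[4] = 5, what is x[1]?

-7

Let x[1] = v.
x[3] = 8 - 3v
x[4] = -16 - 3v
So -16 - 3v = 5, giving v = -7.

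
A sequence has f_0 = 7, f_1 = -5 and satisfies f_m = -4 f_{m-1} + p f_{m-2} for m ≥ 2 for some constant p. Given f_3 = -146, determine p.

f_2 = 20 + 7p
f_3 = -80 - 33p
So -80 - 33p = -146, giving p = 2.

2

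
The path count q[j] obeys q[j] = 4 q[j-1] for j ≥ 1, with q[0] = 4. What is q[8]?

262144

q[1] = 4(4) = 16
q[2] = 4(16) = 64
q[3] = 4(64) = 256
q[4] = 4(256) = 1024
q[5] = 4(1024) = 4096
q[6] = 4(4096) = 16384
q[7] = 4(16384) = 65536
q[8] = 4(65536) = 262144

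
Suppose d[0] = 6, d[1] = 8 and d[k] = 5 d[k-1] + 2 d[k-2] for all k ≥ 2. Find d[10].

35674892

d[2] = 5·8 + 2·6 = 52
d[3] = 5·52 + 2·8 = 276
d[4] = 5·276 + 2·52 = 1484
d[5] = 5·1484 + 2·276 = 7972
d[6] = 5·7972 + 2·1484 = 42828
d[7] = 5·42828 + 2·7972 = 230084
d[8] = 5·230084 + 2·42828 = 1236076
d[9] = 5·1236076 + 2·230084 = 6640548
d[10] = 5·6640548 + 2·1236076 = 35674892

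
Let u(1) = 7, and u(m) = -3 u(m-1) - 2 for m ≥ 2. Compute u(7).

u(2) = -3*7 - 2 = -23
u(3) = -3*(-23) - 2 = 67
u(4) = -3*67 - 2 = -203
u(5) = -3*(-203) - 2 = 607
u(6) = -3*607 - 2 = -1823
u(7) = -3*(-1823) - 2 = 5467

5467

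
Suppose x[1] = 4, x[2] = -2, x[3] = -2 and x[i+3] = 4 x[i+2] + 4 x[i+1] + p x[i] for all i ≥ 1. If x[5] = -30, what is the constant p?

3

x[4] = -16 + 4p
x[5] = -72 + 14p
So -72 + 14p = -30, giving p = 3.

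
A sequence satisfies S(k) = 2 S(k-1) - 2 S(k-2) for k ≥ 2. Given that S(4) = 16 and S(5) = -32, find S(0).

-4

Rearranging, S(k-2) = (S(k) - 2 S(k-1)) / -2.
S(3) = (-32 - 2(16)) / -2 = -64/-2 = 32
S(2) = (16 - 2(32)) / -2 = -48/-2 = 24
S(1) = (32 - 2(24)) / -2 = -16/-2 = 8
S(0) = (24 - 2(8)) / -2 = 8/-2 = -4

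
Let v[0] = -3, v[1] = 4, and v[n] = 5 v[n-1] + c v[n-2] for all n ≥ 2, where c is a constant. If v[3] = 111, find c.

-1

v[2] = 20 - 3c
v[3] = 100 - 11c
So 100 - 11c = 111, giving c = -1.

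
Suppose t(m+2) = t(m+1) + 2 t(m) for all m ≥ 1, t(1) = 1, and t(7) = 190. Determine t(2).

Let t(2) = y.
t(3) = 2 + y
t(4) = 2 + 3y
t(5) = 6 + 5y
t(6) = 10 + 11y
t(7) = 22 + 21y
So 22 + 21y = 190, giving y = 8.

8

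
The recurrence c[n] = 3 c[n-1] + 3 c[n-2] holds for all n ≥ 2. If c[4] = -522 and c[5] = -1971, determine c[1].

-6

Rearranging, c[n-2] = (c[n] - 3 c[n-1]) / 3.
c[3] = (-1971 - 3*(-522)) / 3 = -405/3 = -135
c[2] = (-522 - 3*(-135)) / 3 = -117/3 = -39
c[1] = (-135 - 3*(-39)) / 3 = -18/3 = -6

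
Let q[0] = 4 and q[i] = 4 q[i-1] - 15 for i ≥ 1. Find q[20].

-1099511627771

The fixed point is -15/(1 - 4) = 5, so q[i] - 5 = 4(q[i-1] - 5).
Hence q[i] = -1·4^i + 5.
q[20] = -1·4^{20} + 5 = -1·1099511627776 + 5 = -1099511627771.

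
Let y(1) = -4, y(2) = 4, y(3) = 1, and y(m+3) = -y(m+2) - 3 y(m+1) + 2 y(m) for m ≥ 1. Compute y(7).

y(4) = -1 - 3·4 + 2·(-4) = -21
y(5) = -(-21) - 3·1 + 2·4 = 26
y(6) = -26 - 3·(-21) + 2·1 = 39
y(7) = -39 - 3·26 + 2·(-21) = -159

-159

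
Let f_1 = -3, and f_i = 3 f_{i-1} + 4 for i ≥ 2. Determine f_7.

f_2 = 3(-3) + 4 = -5
f_3 = 3(-5) + 4 = -11
f_4 = 3(-11) + 4 = -29
f_5 = 3(-29) + 4 = -83
f_6 = 3(-83) + 4 = -245
f_7 = 3(-245) + 4 = -731

-731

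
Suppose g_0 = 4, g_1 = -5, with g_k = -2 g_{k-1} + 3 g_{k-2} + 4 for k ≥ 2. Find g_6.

1830

g_2 = -2(-5) + 3(4) + 4 = 26
g_3 = -2(26) + 3(-5) + 4 = -63
g_4 = -2(-63) + 3(26) + 4 = 208
g_5 = -2(208) + 3(-63) + 4 = -601
g_6 = -2(-601) + 3(208) + 4 = 1830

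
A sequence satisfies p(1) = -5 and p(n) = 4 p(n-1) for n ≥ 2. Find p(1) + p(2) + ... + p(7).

p(2) = 4·(-5) = -20
p(3) = 4·(-20) = -80
p(4) = 4·(-80) = -320
p(5) = 4·(-320) = -1280
p(6) = 4·(-1280) = -5120
p(7) = 4·(-5120) = -20480
Sum = (-5) + (-20) + (-80) + (-320) + (-1280) + (-5120) + (-20480) = -27305

-27305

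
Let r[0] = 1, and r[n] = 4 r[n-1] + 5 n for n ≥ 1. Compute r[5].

3289

r[1] = 4·1 + 5 = 9
r[2] = 4·9 + 10 = 46
r[3] = 4·46 + 15 = 199
r[4] = 4·199 + 20 = 816
r[5] = 4·816 + 25 = 3289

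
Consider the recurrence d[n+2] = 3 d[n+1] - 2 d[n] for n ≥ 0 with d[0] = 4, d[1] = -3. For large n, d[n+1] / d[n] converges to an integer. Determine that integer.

2

The characteristic equation is r^2 - 3r + 2 = 0, which factors as (r - 2)(r - 1) = 0.
So the roots are 2 and 1. Since |2| > |1| and the coefficient of 2^n is non-zero, the ratio tends to 2.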